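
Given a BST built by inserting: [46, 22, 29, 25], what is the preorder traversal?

Tree insertion order: [46, 22, 29, 25]
Tree (level-order array): [46, 22, None, None, 29, 25]
Preorder traversal: [46, 22, 29, 25]


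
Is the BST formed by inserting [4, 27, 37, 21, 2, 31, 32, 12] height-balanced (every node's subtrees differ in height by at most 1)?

Tree (level-order array): [4, 2, 27, None, None, 21, 37, 12, None, 31, None, None, None, None, 32]
Definition: a tree is height-balanced if, at every node, |h(left) - h(right)| <= 1 (empty subtree has height -1).
Bottom-up per-node check:
  node 2: h_left=-1, h_right=-1, diff=0 [OK], height=0
  node 12: h_left=-1, h_right=-1, diff=0 [OK], height=0
  node 21: h_left=0, h_right=-1, diff=1 [OK], height=1
  node 32: h_left=-1, h_right=-1, diff=0 [OK], height=0
  node 31: h_left=-1, h_right=0, diff=1 [OK], height=1
  node 37: h_left=1, h_right=-1, diff=2 [FAIL (|1--1|=2 > 1)], height=2
  node 27: h_left=1, h_right=2, diff=1 [OK], height=3
  node 4: h_left=0, h_right=3, diff=3 [FAIL (|0-3|=3 > 1)], height=4
Node 37 violates the condition: |1 - -1| = 2 > 1.
Result: Not balanced


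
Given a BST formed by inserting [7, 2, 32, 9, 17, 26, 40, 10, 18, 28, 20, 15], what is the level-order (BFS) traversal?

Tree insertion order: [7, 2, 32, 9, 17, 26, 40, 10, 18, 28, 20, 15]
Tree (level-order array): [7, 2, 32, None, None, 9, 40, None, 17, None, None, 10, 26, None, 15, 18, 28, None, None, None, 20]
BFS from the root, enqueuing left then right child of each popped node:
  queue [7] -> pop 7, enqueue [2, 32], visited so far: [7]
  queue [2, 32] -> pop 2, enqueue [none], visited so far: [7, 2]
  queue [32] -> pop 32, enqueue [9, 40], visited so far: [7, 2, 32]
  queue [9, 40] -> pop 9, enqueue [17], visited so far: [7, 2, 32, 9]
  queue [40, 17] -> pop 40, enqueue [none], visited so far: [7, 2, 32, 9, 40]
  queue [17] -> pop 17, enqueue [10, 26], visited so far: [7, 2, 32, 9, 40, 17]
  queue [10, 26] -> pop 10, enqueue [15], visited so far: [7, 2, 32, 9, 40, 17, 10]
  queue [26, 15] -> pop 26, enqueue [18, 28], visited so far: [7, 2, 32, 9, 40, 17, 10, 26]
  queue [15, 18, 28] -> pop 15, enqueue [none], visited so far: [7, 2, 32, 9, 40, 17, 10, 26, 15]
  queue [18, 28] -> pop 18, enqueue [20], visited so far: [7, 2, 32, 9, 40, 17, 10, 26, 15, 18]
  queue [28, 20] -> pop 28, enqueue [none], visited so far: [7, 2, 32, 9, 40, 17, 10, 26, 15, 18, 28]
  queue [20] -> pop 20, enqueue [none], visited so far: [7, 2, 32, 9, 40, 17, 10, 26, 15, 18, 28, 20]
Result: [7, 2, 32, 9, 40, 17, 10, 26, 15, 18, 28, 20]


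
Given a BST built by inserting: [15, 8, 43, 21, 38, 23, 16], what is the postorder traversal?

Tree insertion order: [15, 8, 43, 21, 38, 23, 16]
Tree (level-order array): [15, 8, 43, None, None, 21, None, 16, 38, None, None, 23]
Postorder traversal: [8, 16, 23, 38, 21, 43, 15]


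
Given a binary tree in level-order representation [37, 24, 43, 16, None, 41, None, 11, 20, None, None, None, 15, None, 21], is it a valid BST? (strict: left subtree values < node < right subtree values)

Level-order array: [37, 24, 43, 16, None, 41, None, 11, 20, None, None, None, 15, None, 21]
Validate using subtree bounds (lo, hi): at each node, require lo < value < hi,
then recurse left with hi=value and right with lo=value.
Preorder trace (stopping at first violation):
  at node 37 with bounds (-inf, +inf): OK
  at node 24 with bounds (-inf, 37): OK
  at node 16 with bounds (-inf, 24): OK
  at node 11 with bounds (-inf, 16): OK
  at node 15 with bounds (11, 16): OK
  at node 20 with bounds (16, 24): OK
  at node 21 with bounds (20, 24): OK
  at node 43 with bounds (37, +inf): OK
  at node 41 with bounds (37, 43): OK
No violation found at any node.
Result: Valid BST


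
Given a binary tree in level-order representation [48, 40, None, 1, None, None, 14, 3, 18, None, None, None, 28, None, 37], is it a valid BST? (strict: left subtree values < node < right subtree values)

Level-order array: [48, 40, None, 1, None, None, 14, 3, 18, None, None, None, 28, None, 37]
Validate using subtree bounds (lo, hi): at each node, require lo < value < hi,
then recurse left with hi=value and right with lo=value.
Preorder trace (stopping at first violation):
  at node 48 with bounds (-inf, +inf): OK
  at node 40 with bounds (-inf, 48): OK
  at node 1 with bounds (-inf, 40): OK
  at node 14 with bounds (1, 40): OK
  at node 3 with bounds (1, 14): OK
  at node 18 with bounds (14, 40): OK
  at node 28 with bounds (18, 40): OK
  at node 37 with bounds (28, 40): OK
No violation found at any node.
Result: Valid BST


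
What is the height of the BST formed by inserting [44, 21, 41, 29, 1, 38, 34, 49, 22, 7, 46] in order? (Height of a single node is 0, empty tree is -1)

Insertion order: [44, 21, 41, 29, 1, 38, 34, 49, 22, 7, 46]
Tree (level-order array): [44, 21, 49, 1, 41, 46, None, None, 7, 29, None, None, None, None, None, 22, 38, None, None, 34]
Compute height bottom-up (empty subtree = -1):
  height(7) = 1 + max(-1, -1) = 0
  height(1) = 1 + max(-1, 0) = 1
  height(22) = 1 + max(-1, -1) = 0
  height(34) = 1 + max(-1, -1) = 0
  height(38) = 1 + max(0, -1) = 1
  height(29) = 1 + max(0, 1) = 2
  height(41) = 1 + max(2, -1) = 3
  height(21) = 1 + max(1, 3) = 4
  height(46) = 1 + max(-1, -1) = 0
  height(49) = 1 + max(0, -1) = 1
  height(44) = 1 + max(4, 1) = 5
Height = 5


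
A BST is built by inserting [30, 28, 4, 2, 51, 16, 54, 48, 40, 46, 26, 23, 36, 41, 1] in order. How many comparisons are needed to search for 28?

Search path for 28: 30 -> 28
Found: True
Comparisons: 2


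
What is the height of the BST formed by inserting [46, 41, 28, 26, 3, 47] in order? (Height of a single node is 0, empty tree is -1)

Insertion order: [46, 41, 28, 26, 3, 47]
Tree (level-order array): [46, 41, 47, 28, None, None, None, 26, None, 3]
Compute height bottom-up (empty subtree = -1):
  height(3) = 1 + max(-1, -1) = 0
  height(26) = 1 + max(0, -1) = 1
  height(28) = 1 + max(1, -1) = 2
  height(41) = 1 + max(2, -1) = 3
  height(47) = 1 + max(-1, -1) = 0
  height(46) = 1 + max(3, 0) = 4
Height = 4


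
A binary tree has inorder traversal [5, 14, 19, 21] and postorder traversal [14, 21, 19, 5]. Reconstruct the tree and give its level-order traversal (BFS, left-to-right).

Inorder:   [5, 14, 19, 21]
Postorder: [14, 21, 19, 5]
Algorithm: postorder visits root last, so walk postorder right-to-left;
each value is the root of the current inorder slice — split it at that
value, recurse on the right subtree first, then the left.
Recursive splits:
  root=5; inorder splits into left=[], right=[14, 19, 21]
  root=19; inorder splits into left=[14], right=[21]
  root=21; inorder splits into left=[], right=[]
  root=14; inorder splits into left=[], right=[]
Reconstructed level-order: [5, 19, 14, 21]


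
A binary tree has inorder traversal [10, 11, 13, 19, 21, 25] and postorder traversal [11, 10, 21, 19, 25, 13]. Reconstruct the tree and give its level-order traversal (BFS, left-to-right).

Inorder:   [10, 11, 13, 19, 21, 25]
Postorder: [11, 10, 21, 19, 25, 13]
Algorithm: postorder visits root last, so walk postorder right-to-left;
each value is the root of the current inorder slice — split it at that
value, recurse on the right subtree first, then the left.
Recursive splits:
  root=13; inorder splits into left=[10, 11], right=[19, 21, 25]
  root=25; inorder splits into left=[19, 21], right=[]
  root=19; inorder splits into left=[], right=[21]
  root=21; inorder splits into left=[], right=[]
  root=10; inorder splits into left=[], right=[11]
  root=11; inorder splits into left=[], right=[]
Reconstructed level-order: [13, 10, 25, 11, 19, 21]


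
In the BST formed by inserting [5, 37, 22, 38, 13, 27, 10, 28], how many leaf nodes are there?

Tree built from: [5, 37, 22, 38, 13, 27, 10, 28]
Tree (level-order array): [5, None, 37, 22, 38, 13, 27, None, None, 10, None, None, 28]
Rule: A leaf has 0 children.
Per-node child counts:
  node 5: 1 child(ren)
  node 37: 2 child(ren)
  node 22: 2 child(ren)
  node 13: 1 child(ren)
  node 10: 0 child(ren)
  node 27: 1 child(ren)
  node 28: 0 child(ren)
  node 38: 0 child(ren)
Matching nodes: [10, 28, 38]
Count of leaf nodes: 3


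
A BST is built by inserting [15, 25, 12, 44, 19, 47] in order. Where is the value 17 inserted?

Starting tree (level order): [15, 12, 25, None, None, 19, 44, None, None, None, 47]
Insertion path: 15 -> 25 -> 19
Result: insert 17 as left child of 19
Final tree (level order): [15, 12, 25, None, None, 19, 44, 17, None, None, 47]


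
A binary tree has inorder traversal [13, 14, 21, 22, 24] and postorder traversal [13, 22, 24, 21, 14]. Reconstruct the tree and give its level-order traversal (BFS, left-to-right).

Inorder:   [13, 14, 21, 22, 24]
Postorder: [13, 22, 24, 21, 14]
Algorithm: postorder visits root last, so walk postorder right-to-left;
each value is the root of the current inorder slice — split it at that
value, recurse on the right subtree first, then the left.
Recursive splits:
  root=14; inorder splits into left=[13], right=[21, 22, 24]
  root=21; inorder splits into left=[], right=[22, 24]
  root=24; inorder splits into left=[22], right=[]
  root=22; inorder splits into left=[], right=[]
  root=13; inorder splits into left=[], right=[]
Reconstructed level-order: [14, 13, 21, 24, 22]


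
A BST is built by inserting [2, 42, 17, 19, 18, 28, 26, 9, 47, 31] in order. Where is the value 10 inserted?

Starting tree (level order): [2, None, 42, 17, 47, 9, 19, None, None, None, None, 18, 28, None, None, 26, 31]
Insertion path: 2 -> 42 -> 17 -> 9
Result: insert 10 as right child of 9
Final tree (level order): [2, None, 42, 17, 47, 9, 19, None, None, None, 10, 18, 28, None, None, None, None, 26, 31]


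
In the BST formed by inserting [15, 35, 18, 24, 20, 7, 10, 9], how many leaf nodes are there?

Tree built from: [15, 35, 18, 24, 20, 7, 10, 9]
Tree (level-order array): [15, 7, 35, None, 10, 18, None, 9, None, None, 24, None, None, 20]
Rule: A leaf has 0 children.
Per-node child counts:
  node 15: 2 child(ren)
  node 7: 1 child(ren)
  node 10: 1 child(ren)
  node 9: 0 child(ren)
  node 35: 1 child(ren)
  node 18: 1 child(ren)
  node 24: 1 child(ren)
  node 20: 0 child(ren)
Matching nodes: [9, 20]
Count of leaf nodes: 2


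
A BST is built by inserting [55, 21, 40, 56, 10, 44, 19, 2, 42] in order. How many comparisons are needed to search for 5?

Search path for 5: 55 -> 21 -> 10 -> 2
Found: False
Comparisons: 4


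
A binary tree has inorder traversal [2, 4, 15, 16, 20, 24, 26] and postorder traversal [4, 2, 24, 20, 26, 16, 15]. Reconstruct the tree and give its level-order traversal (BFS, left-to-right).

Inorder:   [2, 4, 15, 16, 20, 24, 26]
Postorder: [4, 2, 24, 20, 26, 16, 15]
Algorithm: postorder visits root last, so walk postorder right-to-left;
each value is the root of the current inorder slice — split it at that
value, recurse on the right subtree first, then the left.
Recursive splits:
  root=15; inorder splits into left=[2, 4], right=[16, 20, 24, 26]
  root=16; inorder splits into left=[], right=[20, 24, 26]
  root=26; inorder splits into left=[20, 24], right=[]
  root=20; inorder splits into left=[], right=[24]
  root=24; inorder splits into left=[], right=[]
  root=2; inorder splits into left=[], right=[4]
  root=4; inorder splits into left=[], right=[]
Reconstructed level-order: [15, 2, 16, 4, 26, 20, 24]


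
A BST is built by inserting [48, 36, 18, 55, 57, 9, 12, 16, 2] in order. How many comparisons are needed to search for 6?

Search path for 6: 48 -> 36 -> 18 -> 9 -> 2
Found: False
Comparisons: 5


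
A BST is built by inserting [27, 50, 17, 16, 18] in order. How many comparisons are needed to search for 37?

Search path for 37: 27 -> 50
Found: False
Comparisons: 2


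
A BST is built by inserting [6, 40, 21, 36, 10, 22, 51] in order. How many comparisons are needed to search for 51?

Search path for 51: 6 -> 40 -> 51
Found: True
Comparisons: 3


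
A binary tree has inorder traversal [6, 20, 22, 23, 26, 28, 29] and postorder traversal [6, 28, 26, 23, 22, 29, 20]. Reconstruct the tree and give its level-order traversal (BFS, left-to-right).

Inorder:   [6, 20, 22, 23, 26, 28, 29]
Postorder: [6, 28, 26, 23, 22, 29, 20]
Algorithm: postorder visits root last, so walk postorder right-to-left;
each value is the root of the current inorder slice — split it at that
value, recurse on the right subtree first, then the left.
Recursive splits:
  root=20; inorder splits into left=[6], right=[22, 23, 26, 28, 29]
  root=29; inorder splits into left=[22, 23, 26, 28], right=[]
  root=22; inorder splits into left=[], right=[23, 26, 28]
  root=23; inorder splits into left=[], right=[26, 28]
  root=26; inorder splits into left=[], right=[28]
  root=28; inorder splits into left=[], right=[]
  root=6; inorder splits into left=[], right=[]
Reconstructed level-order: [20, 6, 29, 22, 23, 26, 28]


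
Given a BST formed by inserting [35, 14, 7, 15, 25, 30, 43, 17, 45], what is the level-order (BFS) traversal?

Tree insertion order: [35, 14, 7, 15, 25, 30, 43, 17, 45]
Tree (level-order array): [35, 14, 43, 7, 15, None, 45, None, None, None, 25, None, None, 17, 30]
BFS from the root, enqueuing left then right child of each popped node:
  queue [35] -> pop 35, enqueue [14, 43], visited so far: [35]
  queue [14, 43] -> pop 14, enqueue [7, 15], visited so far: [35, 14]
  queue [43, 7, 15] -> pop 43, enqueue [45], visited so far: [35, 14, 43]
  queue [7, 15, 45] -> pop 7, enqueue [none], visited so far: [35, 14, 43, 7]
  queue [15, 45] -> pop 15, enqueue [25], visited so far: [35, 14, 43, 7, 15]
  queue [45, 25] -> pop 45, enqueue [none], visited so far: [35, 14, 43, 7, 15, 45]
  queue [25] -> pop 25, enqueue [17, 30], visited so far: [35, 14, 43, 7, 15, 45, 25]
  queue [17, 30] -> pop 17, enqueue [none], visited so far: [35, 14, 43, 7, 15, 45, 25, 17]
  queue [30] -> pop 30, enqueue [none], visited so far: [35, 14, 43, 7, 15, 45, 25, 17, 30]
Result: [35, 14, 43, 7, 15, 45, 25, 17, 30]


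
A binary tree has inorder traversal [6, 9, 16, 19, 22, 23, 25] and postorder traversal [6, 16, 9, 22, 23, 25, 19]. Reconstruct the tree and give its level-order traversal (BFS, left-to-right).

Inorder:   [6, 9, 16, 19, 22, 23, 25]
Postorder: [6, 16, 9, 22, 23, 25, 19]
Algorithm: postorder visits root last, so walk postorder right-to-left;
each value is the root of the current inorder slice — split it at that
value, recurse on the right subtree first, then the left.
Recursive splits:
  root=19; inorder splits into left=[6, 9, 16], right=[22, 23, 25]
  root=25; inorder splits into left=[22, 23], right=[]
  root=23; inorder splits into left=[22], right=[]
  root=22; inorder splits into left=[], right=[]
  root=9; inorder splits into left=[6], right=[16]
  root=16; inorder splits into left=[], right=[]
  root=6; inorder splits into left=[], right=[]
Reconstructed level-order: [19, 9, 25, 6, 16, 23, 22]


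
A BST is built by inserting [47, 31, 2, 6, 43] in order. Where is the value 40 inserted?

Starting tree (level order): [47, 31, None, 2, 43, None, 6]
Insertion path: 47 -> 31 -> 43
Result: insert 40 as left child of 43
Final tree (level order): [47, 31, None, 2, 43, None, 6, 40]


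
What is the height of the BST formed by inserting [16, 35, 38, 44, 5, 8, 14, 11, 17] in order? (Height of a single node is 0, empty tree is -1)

Insertion order: [16, 35, 38, 44, 5, 8, 14, 11, 17]
Tree (level-order array): [16, 5, 35, None, 8, 17, 38, None, 14, None, None, None, 44, 11]
Compute height bottom-up (empty subtree = -1):
  height(11) = 1 + max(-1, -1) = 0
  height(14) = 1 + max(0, -1) = 1
  height(8) = 1 + max(-1, 1) = 2
  height(5) = 1 + max(-1, 2) = 3
  height(17) = 1 + max(-1, -1) = 0
  height(44) = 1 + max(-1, -1) = 0
  height(38) = 1 + max(-1, 0) = 1
  height(35) = 1 + max(0, 1) = 2
  height(16) = 1 + max(3, 2) = 4
Height = 4


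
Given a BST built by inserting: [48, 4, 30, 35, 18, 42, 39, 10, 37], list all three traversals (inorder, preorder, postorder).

Tree insertion order: [48, 4, 30, 35, 18, 42, 39, 10, 37]
Tree (level-order array): [48, 4, None, None, 30, 18, 35, 10, None, None, 42, None, None, 39, None, 37]
Inorder (L, root, R): [4, 10, 18, 30, 35, 37, 39, 42, 48]
Preorder (root, L, R): [48, 4, 30, 18, 10, 35, 42, 39, 37]
Postorder (L, R, root): [10, 18, 37, 39, 42, 35, 30, 4, 48]


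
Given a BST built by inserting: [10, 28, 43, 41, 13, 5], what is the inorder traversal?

Tree insertion order: [10, 28, 43, 41, 13, 5]
Tree (level-order array): [10, 5, 28, None, None, 13, 43, None, None, 41]
Inorder traversal: [5, 10, 13, 28, 41, 43]


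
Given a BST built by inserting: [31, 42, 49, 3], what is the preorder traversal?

Tree insertion order: [31, 42, 49, 3]
Tree (level-order array): [31, 3, 42, None, None, None, 49]
Preorder traversal: [31, 3, 42, 49]


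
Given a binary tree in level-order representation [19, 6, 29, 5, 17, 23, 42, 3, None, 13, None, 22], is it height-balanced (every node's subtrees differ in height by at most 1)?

Tree (level-order array): [19, 6, 29, 5, 17, 23, 42, 3, None, 13, None, 22]
Definition: a tree is height-balanced if, at every node, |h(left) - h(right)| <= 1 (empty subtree has height -1).
Bottom-up per-node check:
  node 3: h_left=-1, h_right=-1, diff=0 [OK], height=0
  node 5: h_left=0, h_right=-1, diff=1 [OK], height=1
  node 13: h_left=-1, h_right=-1, diff=0 [OK], height=0
  node 17: h_left=0, h_right=-1, diff=1 [OK], height=1
  node 6: h_left=1, h_right=1, diff=0 [OK], height=2
  node 22: h_left=-1, h_right=-1, diff=0 [OK], height=0
  node 23: h_left=0, h_right=-1, diff=1 [OK], height=1
  node 42: h_left=-1, h_right=-1, diff=0 [OK], height=0
  node 29: h_left=1, h_right=0, diff=1 [OK], height=2
  node 19: h_left=2, h_right=2, diff=0 [OK], height=3
All nodes satisfy the balance condition.
Result: Balanced


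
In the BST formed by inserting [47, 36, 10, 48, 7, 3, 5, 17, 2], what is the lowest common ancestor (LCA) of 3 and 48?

Tree insertion order: [47, 36, 10, 48, 7, 3, 5, 17, 2]
Tree (level-order array): [47, 36, 48, 10, None, None, None, 7, 17, 3, None, None, None, 2, 5]
In a BST, the LCA of p=3, q=48 is the first node v on the
root-to-leaf path with p <= v <= q (go left if both < v, right if both > v).
Walk from root:
  at 47: 3 <= 47 <= 48, this is the LCA
LCA = 47


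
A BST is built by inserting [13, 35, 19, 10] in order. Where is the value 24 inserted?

Starting tree (level order): [13, 10, 35, None, None, 19]
Insertion path: 13 -> 35 -> 19
Result: insert 24 as right child of 19
Final tree (level order): [13, 10, 35, None, None, 19, None, None, 24]


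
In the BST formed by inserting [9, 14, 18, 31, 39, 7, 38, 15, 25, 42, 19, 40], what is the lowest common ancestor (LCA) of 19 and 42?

Tree insertion order: [9, 14, 18, 31, 39, 7, 38, 15, 25, 42, 19, 40]
Tree (level-order array): [9, 7, 14, None, None, None, 18, 15, 31, None, None, 25, 39, 19, None, 38, 42, None, None, None, None, 40]
In a BST, the LCA of p=19, q=42 is the first node v on the
root-to-leaf path with p <= v <= q (go left if both < v, right if both > v).
Walk from root:
  at 9: both 19 and 42 > 9, go right
  at 14: both 19 and 42 > 14, go right
  at 18: both 19 and 42 > 18, go right
  at 31: 19 <= 31 <= 42, this is the LCA
LCA = 31


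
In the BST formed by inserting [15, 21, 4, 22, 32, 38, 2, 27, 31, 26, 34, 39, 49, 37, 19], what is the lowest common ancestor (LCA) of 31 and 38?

Tree insertion order: [15, 21, 4, 22, 32, 38, 2, 27, 31, 26, 34, 39, 49, 37, 19]
Tree (level-order array): [15, 4, 21, 2, None, 19, 22, None, None, None, None, None, 32, 27, 38, 26, 31, 34, 39, None, None, None, None, None, 37, None, 49]
In a BST, the LCA of p=31, q=38 is the first node v on the
root-to-leaf path with p <= v <= q (go left if both < v, right if both > v).
Walk from root:
  at 15: both 31 and 38 > 15, go right
  at 21: both 31 and 38 > 21, go right
  at 22: both 31 and 38 > 22, go right
  at 32: 31 <= 32 <= 38, this is the LCA
LCA = 32


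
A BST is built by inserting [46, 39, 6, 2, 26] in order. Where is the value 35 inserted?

Starting tree (level order): [46, 39, None, 6, None, 2, 26]
Insertion path: 46 -> 39 -> 6 -> 26
Result: insert 35 as right child of 26
Final tree (level order): [46, 39, None, 6, None, 2, 26, None, None, None, 35]


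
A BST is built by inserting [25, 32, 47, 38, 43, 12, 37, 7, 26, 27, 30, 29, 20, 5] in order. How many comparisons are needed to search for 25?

Search path for 25: 25
Found: True
Comparisons: 1


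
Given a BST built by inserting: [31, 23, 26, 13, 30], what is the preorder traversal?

Tree insertion order: [31, 23, 26, 13, 30]
Tree (level-order array): [31, 23, None, 13, 26, None, None, None, 30]
Preorder traversal: [31, 23, 13, 26, 30]


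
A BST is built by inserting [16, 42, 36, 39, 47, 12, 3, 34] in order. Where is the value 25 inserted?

Starting tree (level order): [16, 12, 42, 3, None, 36, 47, None, None, 34, 39]
Insertion path: 16 -> 42 -> 36 -> 34
Result: insert 25 as left child of 34
Final tree (level order): [16, 12, 42, 3, None, 36, 47, None, None, 34, 39, None, None, 25]


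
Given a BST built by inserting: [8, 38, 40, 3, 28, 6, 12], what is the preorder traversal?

Tree insertion order: [8, 38, 40, 3, 28, 6, 12]
Tree (level-order array): [8, 3, 38, None, 6, 28, 40, None, None, 12]
Preorder traversal: [8, 3, 6, 38, 28, 12, 40]


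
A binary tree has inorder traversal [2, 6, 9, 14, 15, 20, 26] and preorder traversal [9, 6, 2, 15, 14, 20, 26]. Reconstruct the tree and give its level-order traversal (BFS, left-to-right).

Inorder:  [2, 6, 9, 14, 15, 20, 26]
Preorder: [9, 6, 2, 15, 14, 20, 26]
Algorithm: preorder visits root first, so consume preorder in order;
for each root, split the current inorder slice at that value into
left-subtree inorder and right-subtree inorder, then recurse.
Recursive splits:
  root=9; inorder splits into left=[2, 6], right=[14, 15, 20, 26]
  root=6; inorder splits into left=[2], right=[]
  root=2; inorder splits into left=[], right=[]
  root=15; inorder splits into left=[14], right=[20, 26]
  root=14; inorder splits into left=[], right=[]
  root=20; inorder splits into left=[], right=[26]
  root=26; inorder splits into left=[], right=[]
Reconstructed level-order: [9, 6, 15, 2, 14, 20, 26]


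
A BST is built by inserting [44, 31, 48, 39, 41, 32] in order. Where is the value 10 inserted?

Starting tree (level order): [44, 31, 48, None, 39, None, None, 32, 41]
Insertion path: 44 -> 31
Result: insert 10 as left child of 31
Final tree (level order): [44, 31, 48, 10, 39, None, None, None, None, 32, 41]


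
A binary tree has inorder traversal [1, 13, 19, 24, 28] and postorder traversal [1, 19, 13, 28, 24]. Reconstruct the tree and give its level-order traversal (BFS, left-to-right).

Inorder:   [1, 13, 19, 24, 28]
Postorder: [1, 19, 13, 28, 24]
Algorithm: postorder visits root last, so walk postorder right-to-left;
each value is the root of the current inorder slice — split it at that
value, recurse on the right subtree first, then the left.
Recursive splits:
  root=24; inorder splits into left=[1, 13, 19], right=[28]
  root=28; inorder splits into left=[], right=[]
  root=13; inorder splits into left=[1], right=[19]
  root=19; inorder splits into left=[], right=[]
  root=1; inorder splits into left=[], right=[]
Reconstructed level-order: [24, 13, 28, 1, 19]


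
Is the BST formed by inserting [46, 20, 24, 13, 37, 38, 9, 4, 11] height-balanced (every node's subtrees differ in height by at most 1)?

Tree (level-order array): [46, 20, None, 13, 24, 9, None, None, 37, 4, 11, None, 38]
Definition: a tree is height-balanced if, at every node, |h(left) - h(right)| <= 1 (empty subtree has height -1).
Bottom-up per-node check:
  node 4: h_left=-1, h_right=-1, diff=0 [OK], height=0
  node 11: h_left=-1, h_right=-1, diff=0 [OK], height=0
  node 9: h_left=0, h_right=0, diff=0 [OK], height=1
  node 13: h_left=1, h_right=-1, diff=2 [FAIL (|1--1|=2 > 1)], height=2
  node 38: h_left=-1, h_right=-1, diff=0 [OK], height=0
  node 37: h_left=-1, h_right=0, diff=1 [OK], height=1
  node 24: h_left=-1, h_right=1, diff=2 [FAIL (|-1-1|=2 > 1)], height=2
  node 20: h_left=2, h_right=2, diff=0 [OK], height=3
  node 46: h_left=3, h_right=-1, diff=4 [FAIL (|3--1|=4 > 1)], height=4
Node 13 violates the condition: |1 - -1| = 2 > 1.
Result: Not balanced


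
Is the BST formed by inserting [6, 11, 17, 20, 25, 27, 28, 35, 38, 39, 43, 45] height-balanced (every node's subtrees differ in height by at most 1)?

Tree (level-order array): [6, None, 11, None, 17, None, 20, None, 25, None, 27, None, 28, None, 35, None, 38, None, 39, None, 43, None, 45]
Definition: a tree is height-balanced if, at every node, |h(left) - h(right)| <= 1 (empty subtree has height -1).
Bottom-up per-node check:
  node 45: h_left=-1, h_right=-1, diff=0 [OK], height=0
  node 43: h_left=-1, h_right=0, diff=1 [OK], height=1
  node 39: h_left=-1, h_right=1, diff=2 [FAIL (|-1-1|=2 > 1)], height=2
  node 38: h_left=-1, h_right=2, diff=3 [FAIL (|-1-2|=3 > 1)], height=3
  node 35: h_left=-1, h_right=3, diff=4 [FAIL (|-1-3|=4 > 1)], height=4
  node 28: h_left=-1, h_right=4, diff=5 [FAIL (|-1-4|=5 > 1)], height=5
  node 27: h_left=-1, h_right=5, diff=6 [FAIL (|-1-5|=6 > 1)], height=6
  node 25: h_left=-1, h_right=6, diff=7 [FAIL (|-1-6|=7 > 1)], height=7
  node 20: h_left=-1, h_right=7, diff=8 [FAIL (|-1-7|=8 > 1)], height=8
  node 17: h_left=-1, h_right=8, diff=9 [FAIL (|-1-8|=9 > 1)], height=9
  node 11: h_left=-1, h_right=9, diff=10 [FAIL (|-1-9|=10 > 1)], height=10
  node 6: h_left=-1, h_right=10, diff=11 [FAIL (|-1-10|=11 > 1)], height=11
Node 39 violates the condition: |-1 - 1| = 2 > 1.
Result: Not balanced


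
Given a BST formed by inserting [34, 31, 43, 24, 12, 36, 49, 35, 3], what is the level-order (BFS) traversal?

Tree insertion order: [34, 31, 43, 24, 12, 36, 49, 35, 3]
Tree (level-order array): [34, 31, 43, 24, None, 36, 49, 12, None, 35, None, None, None, 3]
BFS from the root, enqueuing left then right child of each popped node:
  queue [34] -> pop 34, enqueue [31, 43], visited so far: [34]
  queue [31, 43] -> pop 31, enqueue [24], visited so far: [34, 31]
  queue [43, 24] -> pop 43, enqueue [36, 49], visited so far: [34, 31, 43]
  queue [24, 36, 49] -> pop 24, enqueue [12], visited so far: [34, 31, 43, 24]
  queue [36, 49, 12] -> pop 36, enqueue [35], visited so far: [34, 31, 43, 24, 36]
  queue [49, 12, 35] -> pop 49, enqueue [none], visited so far: [34, 31, 43, 24, 36, 49]
  queue [12, 35] -> pop 12, enqueue [3], visited so far: [34, 31, 43, 24, 36, 49, 12]
  queue [35, 3] -> pop 35, enqueue [none], visited so far: [34, 31, 43, 24, 36, 49, 12, 35]
  queue [3] -> pop 3, enqueue [none], visited so far: [34, 31, 43, 24, 36, 49, 12, 35, 3]
Result: [34, 31, 43, 24, 36, 49, 12, 35, 3]


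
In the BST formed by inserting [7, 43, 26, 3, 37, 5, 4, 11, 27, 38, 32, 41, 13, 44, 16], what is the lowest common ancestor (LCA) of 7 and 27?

Tree insertion order: [7, 43, 26, 3, 37, 5, 4, 11, 27, 38, 32, 41, 13, 44, 16]
Tree (level-order array): [7, 3, 43, None, 5, 26, 44, 4, None, 11, 37, None, None, None, None, None, 13, 27, 38, None, 16, None, 32, None, 41]
In a BST, the LCA of p=7, q=27 is the first node v on the
root-to-leaf path with p <= v <= q (go left if both < v, right if both > v).
Walk from root:
  at 7: 7 <= 7 <= 27, this is the LCA
LCA = 7


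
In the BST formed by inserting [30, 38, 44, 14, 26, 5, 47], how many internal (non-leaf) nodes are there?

Tree built from: [30, 38, 44, 14, 26, 5, 47]
Tree (level-order array): [30, 14, 38, 5, 26, None, 44, None, None, None, None, None, 47]
Rule: An internal node has at least one child.
Per-node child counts:
  node 30: 2 child(ren)
  node 14: 2 child(ren)
  node 5: 0 child(ren)
  node 26: 0 child(ren)
  node 38: 1 child(ren)
  node 44: 1 child(ren)
  node 47: 0 child(ren)
Matching nodes: [30, 14, 38, 44]
Count of internal (non-leaf) nodes: 4


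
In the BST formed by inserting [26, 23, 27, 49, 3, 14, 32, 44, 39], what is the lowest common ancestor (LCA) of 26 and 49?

Tree insertion order: [26, 23, 27, 49, 3, 14, 32, 44, 39]
Tree (level-order array): [26, 23, 27, 3, None, None, 49, None, 14, 32, None, None, None, None, 44, 39]
In a BST, the LCA of p=26, q=49 is the first node v on the
root-to-leaf path with p <= v <= q (go left if both < v, right if both > v).
Walk from root:
  at 26: 26 <= 26 <= 49, this is the LCA
LCA = 26


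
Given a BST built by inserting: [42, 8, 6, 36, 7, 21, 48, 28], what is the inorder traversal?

Tree insertion order: [42, 8, 6, 36, 7, 21, 48, 28]
Tree (level-order array): [42, 8, 48, 6, 36, None, None, None, 7, 21, None, None, None, None, 28]
Inorder traversal: [6, 7, 8, 21, 28, 36, 42, 48]


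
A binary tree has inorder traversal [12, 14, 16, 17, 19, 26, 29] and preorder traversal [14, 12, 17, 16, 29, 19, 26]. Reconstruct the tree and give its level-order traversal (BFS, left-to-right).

Inorder:  [12, 14, 16, 17, 19, 26, 29]
Preorder: [14, 12, 17, 16, 29, 19, 26]
Algorithm: preorder visits root first, so consume preorder in order;
for each root, split the current inorder slice at that value into
left-subtree inorder and right-subtree inorder, then recurse.
Recursive splits:
  root=14; inorder splits into left=[12], right=[16, 17, 19, 26, 29]
  root=12; inorder splits into left=[], right=[]
  root=17; inorder splits into left=[16], right=[19, 26, 29]
  root=16; inorder splits into left=[], right=[]
  root=29; inorder splits into left=[19, 26], right=[]
  root=19; inorder splits into left=[], right=[26]
  root=26; inorder splits into left=[], right=[]
Reconstructed level-order: [14, 12, 17, 16, 29, 19, 26]


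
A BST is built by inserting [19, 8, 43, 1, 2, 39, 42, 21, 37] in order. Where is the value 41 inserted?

Starting tree (level order): [19, 8, 43, 1, None, 39, None, None, 2, 21, 42, None, None, None, 37]
Insertion path: 19 -> 43 -> 39 -> 42
Result: insert 41 as left child of 42
Final tree (level order): [19, 8, 43, 1, None, 39, None, None, 2, 21, 42, None, None, None, 37, 41]


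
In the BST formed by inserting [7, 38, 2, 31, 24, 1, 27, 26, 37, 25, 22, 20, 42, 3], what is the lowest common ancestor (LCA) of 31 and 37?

Tree insertion order: [7, 38, 2, 31, 24, 1, 27, 26, 37, 25, 22, 20, 42, 3]
Tree (level-order array): [7, 2, 38, 1, 3, 31, 42, None, None, None, None, 24, 37, None, None, 22, 27, None, None, 20, None, 26, None, None, None, 25]
In a BST, the LCA of p=31, q=37 is the first node v on the
root-to-leaf path with p <= v <= q (go left if both < v, right if both > v).
Walk from root:
  at 7: both 31 and 37 > 7, go right
  at 38: both 31 and 37 < 38, go left
  at 31: 31 <= 31 <= 37, this is the LCA
LCA = 31


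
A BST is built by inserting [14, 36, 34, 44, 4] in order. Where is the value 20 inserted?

Starting tree (level order): [14, 4, 36, None, None, 34, 44]
Insertion path: 14 -> 36 -> 34
Result: insert 20 as left child of 34
Final tree (level order): [14, 4, 36, None, None, 34, 44, 20]


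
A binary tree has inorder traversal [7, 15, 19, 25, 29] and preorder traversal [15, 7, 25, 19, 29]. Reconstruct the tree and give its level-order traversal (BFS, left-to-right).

Inorder:  [7, 15, 19, 25, 29]
Preorder: [15, 7, 25, 19, 29]
Algorithm: preorder visits root first, so consume preorder in order;
for each root, split the current inorder slice at that value into
left-subtree inorder and right-subtree inorder, then recurse.
Recursive splits:
  root=15; inorder splits into left=[7], right=[19, 25, 29]
  root=7; inorder splits into left=[], right=[]
  root=25; inorder splits into left=[19], right=[29]
  root=19; inorder splits into left=[], right=[]
  root=29; inorder splits into left=[], right=[]
Reconstructed level-order: [15, 7, 25, 19, 29]


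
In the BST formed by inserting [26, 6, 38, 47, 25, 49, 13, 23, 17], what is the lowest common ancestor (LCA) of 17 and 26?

Tree insertion order: [26, 6, 38, 47, 25, 49, 13, 23, 17]
Tree (level-order array): [26, 6, 38, None, 25, None, 47, 13, None, None, 49, None, 23, None, None, 17]
In a BST, the LCA of p=17, q=26 is the first node v on the
root-to-leaf path with p <= v <= q (go left if both < v, right if both > v).
Walk from root:
  at 26: 17 <= 26 <= 26, this is the LCA
LCA = 26


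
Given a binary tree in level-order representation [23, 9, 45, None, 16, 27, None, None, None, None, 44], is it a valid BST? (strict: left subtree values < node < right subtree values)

Level-order array: [23, 9, 45, None, 16, 27, None, None, None, None, 44]
Validate using subtree bounds (lo, hi): at each node, require lo < value < hi,
then recurse left with hi=value and right with lo=value.
Preorder trace (stopping at first violation):
  at node 23 with bounds (-inf, +inf): OK
  at node 9 with bounds (-inf, 23): OK
  at node 16 with bounds (9, 23): OK
  at node 45 with bounds (23, +inf): OK
  at node 27 with bounds (23, 45): OK
  at node 44 with bounds (27, 45): OK
No violation found at any node.
Result: Valid BST


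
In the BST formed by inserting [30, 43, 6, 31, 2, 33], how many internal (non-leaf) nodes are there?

Tree built from: [30, 43, 6, 31, 2, 33]
Tree (level-order array): [30, 6, 43, 2, None, 31, None, None, None, None, 33]
Rule: An internal node has at least one child.
Per-node child counts:
  node 30: 2 child(ren)
  node 6: 1 child(ren)
  node 2: 0 child(ren)
  node 43: 1 child(ren)
  node 31: 1 child(ren)
  node 33: 0 child(ren)
Matching nodes: [30, 6, 43, 31]
Count of internal (non-leaf) nodes: 4


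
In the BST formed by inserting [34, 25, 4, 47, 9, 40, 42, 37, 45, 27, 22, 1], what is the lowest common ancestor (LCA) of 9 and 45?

Tree insertion order: [34, 25, 4, 47, 9, 40, 42, 37, 45, 27, 22, 1]
Tree (level-order array): [34, 25, 47, 4, 27, 40, None, 1, 9, None, None, 37, 42, None, None, None, 22, None, None, None, 45]
In a BST, the LCA of p=9, q=45 is the first node v on the
root-to-leaf path with p <= v <= q (go left if both < v, right if both > v).
Walk from root:
  at 34: 9 <= 34 <= 45, this is the LCA
LCA = 34


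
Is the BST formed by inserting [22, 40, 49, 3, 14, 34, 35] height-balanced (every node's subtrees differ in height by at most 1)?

Tree (level-order array): [22, 3, 40, None, 14, 34, 49, None, None, None, 35]
Definition: a tree is height-balanced if, at every node, |h(left) - h(right)| <= 1 (empty subtree has height -1).
Bottom-up per-node check:
  node 14: h_left=-1, h_right=-1, diff=0 [OK], height=0
  node 3: h_left=-1, h_right=0, diff=1 [OK], height=1
  node 35: h_left=-1, h_right=-1, diff=0 [OK], height=0
  node 34: h_left=-1, h_right=0, diff=1 [OK], height=1
  node 49: h_left=-1, h_right=-1, diff=0 [OK], height=0
  node 40: h_left=1, h_right=0, diff=1 [OK], height=2
  node 22: h_left=1, h_right=2, diff=1 [OK], height=3
All nodes satisfy the balance condition.
Result: Balanced


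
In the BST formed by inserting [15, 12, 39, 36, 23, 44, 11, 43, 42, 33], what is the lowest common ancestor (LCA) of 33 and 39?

Tree insertion order: [15, 12, 39, 36, 23, 44, 11, 43, 42, 33]
Tree (level-order array): [15, 12, 39, 11, None, 36, 44, None, None, 23, None, 43, None, None, 33, 42]
In a BST, the LCA of p=33, q=39 is the first node v on the
root-to-leaf path with p <= v <= q (go left if both < v, right if both > v).
Walk from root:
  at 15: both 33 and 39 > 15, go right
  at 39: 33 <= 39 <= 39, this is the LCA
LCA = 39


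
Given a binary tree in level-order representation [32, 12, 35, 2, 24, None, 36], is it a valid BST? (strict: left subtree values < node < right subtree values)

Level-order array: [32, 12, 35, 2, 24, None, 36]
Validate using subtree bounds (lo, hi): at each node, require lo < value < hi,
then recurse left with hi=value and right with lo=value.
Preorder trace (stopping at first violation):
  at node 32 with bounds (-inf, +inf): OK
  at node 12 with bounds (-inf, 32): OK
  at node 2 with bounds (-inf, 12): OK
  at node 24 with bounds (12, 32): OK
  at node 35 with bounds (32, +inf): OK
  at node 36 with bounds (35, +inf): OK
No violation found at any node.
Result: Valid BST


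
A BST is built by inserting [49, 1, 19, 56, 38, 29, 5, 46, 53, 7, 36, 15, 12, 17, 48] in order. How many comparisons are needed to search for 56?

Search path for 56: 49 -> 56
Found: True
Comparisons: 2


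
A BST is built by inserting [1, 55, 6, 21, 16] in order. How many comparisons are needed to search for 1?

Search path for 1: 1
Found: True
Comparisons: 1


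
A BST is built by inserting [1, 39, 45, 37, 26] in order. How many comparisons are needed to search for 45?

Search path for 45: 1 -> 39 -> 45
Found: True
Comparisons: 3


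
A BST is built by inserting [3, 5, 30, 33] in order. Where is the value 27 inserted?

Starting tree (level order): [3, None, 5, None, 30, None, 33]
Insertion path: 3 -> 5 -> 30
Result: insert 27 as left child of 30
Final tree (level order): [3, None, 5, None, 30, 27, 33]


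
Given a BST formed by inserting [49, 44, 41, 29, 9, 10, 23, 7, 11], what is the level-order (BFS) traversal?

Tree insertion order: [49, 44, 41, 29, 9, 10, 23, 7, 11]
Tree (level-order array): [49, 44, None, 41, None, 29, None, 9, None, 7, 10, None, None, None, 23, 11]
BFS from the root, enqueuing left then right child of each popped node:
  queue [49] -> pop 49, enqueue [44], visited so far: [49]
  queue [44] -> pop 44, enqueue [41], visited so far: [49, 44]
  queue [41] -> pop 41, enqueue [29], visited so far: [49, 44, 41]
  queue [29] -> pop 29, enqueue [9], visited so far: [49, 44, 41, 29]
  queue [9] -> pop 9, enqueue [7, 10], visited so far: [49, 44, 41, 29, 9]
  queue [7, 10] -> pop 7, enqueue [none], visited so far: [49, 44, 41, 29, 9, 7]
  queue [10] -> pop 10, enqueue [23], visited so far: [49, 44, 41, 29, 9, 7, 10]
  queue [23] -> pop 23, enqueue [11], visited so far: [49, 44, 41, 29, 9, 7, 10, 23]
  queue [11] -> pop 11, enqueue [none], visited so far: [49, 44, 41, 29, 9, 7, 10, 23, 11]
Result: [49, 44, 41, 29, 9, 7, 10, 23, 11]


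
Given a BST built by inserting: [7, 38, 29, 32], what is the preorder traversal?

Tree insertion order: [7, 38, 29, 32]
Tree (level-order array): [7, None, 38, 29, None, None, 32]
Preorder traversal: [7, 38, 29, 32]


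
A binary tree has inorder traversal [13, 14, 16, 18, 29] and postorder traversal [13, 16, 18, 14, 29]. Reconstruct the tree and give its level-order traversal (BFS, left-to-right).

Inorder:   [13, 14, 16, 18, 29]
Postorder: [13, 16, 18, 14, 29]
Algorithm: postorder visits root last, so walk postorder right-to-left;
each value is the root of the current inorder slice — split it at that
value, recurse on the right subtree first, then the left.
Recursive splits:
  root=29; inorder splits into left=[13, 14, 16, 18], right=[]
  root=14; inorder splits into left=[13], right=[16, 18]
  root=18; inorder splits into left=[16], right=[]
  root=16; inorder splits into left=[], right=[]
  root=13; inorder splits into left=[], right=[]
Reconstructed level-order: [29, 14, 13, 18, 16]


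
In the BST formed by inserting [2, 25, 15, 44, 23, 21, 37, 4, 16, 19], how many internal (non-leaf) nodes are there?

Tree built from: [2, 25, 15, 44, 23, 21, 37, 4, 16, 19]
Tree (level-order array): [2, None, 25, 15, 44, 4, 23, 37, None, None, None, 21, None, None, None, 16, None, None, 19]
Rule: An internal node has at least one child.
Per-node child counts:
  node 2: 1 child(ren)
  node 25: 2 child(ren)
  node 15: 2 child(ren)
  node 4: 0 child(ren)
  node 23: 1 child(ren)
  node 21: 1 child(ren)
  node 16: 1 child(ren)
  node 19: 0 child(ren)
  node 44: 1 child(ren)
  node 37: 0 child(ren)
Matching nodes: [2, 25, 15, 23, 21, 16, 44]
Count of internal (non-leaf) nodes: 7


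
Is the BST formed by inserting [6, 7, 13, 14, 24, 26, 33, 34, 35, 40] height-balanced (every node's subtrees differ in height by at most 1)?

Tree (level-order array): [6, None, 7, None, 13, None, 14, None, 24, None, 26, None, 33, None, 34, None, 35, None, 40]
Definition: a tree is height-balanced if, at every node, |h(left) - h(right)| <= 1 (empty subtree has height -1).
Bottom-up per-node check:
  node 40: h_left=-1, h_right=-1, diff=0 [OK], height=0
  node 35: h_left=-1, h_right=0, diff=1 [OK], height=1
  node 34: h_left=-1, h_right=1, diff=2 [FAIL (|-1-1|=2 > 1)], height=2
  node 33: h_left=-1, h_right=2, diff=3 [FAIL (|-1-2|=3 > 1)], height=3
  node 26: h_left=-1, h_right=3, diff=4 [FAIL (|-1-3|=4 > 1)], height=4
  node 24: h_left=-1, h_right=4, diff=5 [FAIL (|-1-4|=5 > 1)], height=5
  node 14: h_left=-1, h_right=5, diff=6 [FAIL (|-1-5|=6 > 1)], height=6
  node 13: h_left=-1, h_right=6, diff=7 [FAIL (|-1-6|=7 > 1)], height=7
  node 7: h_left=-1, h_right=7, diff=8 [FAIL (|-1-7|=8 > 1)], height=8
  node 6: h_left=-1, h_right=8, diff=9 [FAIL (|-1-8|=9 > 1)], height=9
Node 34 violates the condition: |-1 - 1| = 2 > 1.
Result: Not balanced
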